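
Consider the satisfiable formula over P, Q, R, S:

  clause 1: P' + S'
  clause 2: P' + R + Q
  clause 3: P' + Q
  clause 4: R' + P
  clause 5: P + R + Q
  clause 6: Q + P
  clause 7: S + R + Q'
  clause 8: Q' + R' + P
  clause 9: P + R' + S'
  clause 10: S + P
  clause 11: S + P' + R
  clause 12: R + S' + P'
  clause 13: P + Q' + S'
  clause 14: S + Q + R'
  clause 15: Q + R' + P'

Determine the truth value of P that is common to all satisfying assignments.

Suppose P = 0.
Unit clause (R') forces R = 0.
Unit clause (Q) forces Q = 1.
Unit clause (S) forces S = 1.
Now (S') is unsatisfied and unit — conflict.
So every satisfying assignment has P = True.

True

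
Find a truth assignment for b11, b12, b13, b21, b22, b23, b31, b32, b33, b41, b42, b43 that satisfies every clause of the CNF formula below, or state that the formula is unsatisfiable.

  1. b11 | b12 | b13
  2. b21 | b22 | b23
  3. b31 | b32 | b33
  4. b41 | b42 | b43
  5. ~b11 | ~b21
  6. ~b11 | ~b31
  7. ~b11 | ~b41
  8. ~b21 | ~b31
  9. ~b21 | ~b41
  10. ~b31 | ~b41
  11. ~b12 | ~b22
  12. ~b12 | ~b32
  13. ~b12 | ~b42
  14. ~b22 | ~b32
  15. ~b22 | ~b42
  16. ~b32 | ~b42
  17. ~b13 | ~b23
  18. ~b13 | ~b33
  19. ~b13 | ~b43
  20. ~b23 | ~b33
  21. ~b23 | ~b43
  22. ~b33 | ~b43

Suppose b11 = 0.
Suppose b12 = 1.
Unit clause (~b22) forces b22 = 0.
Unit clause (~b32) forces b32 = 0.
Unit clause (~b42) forces b42 = 0.
Suppose b21 = 1.
Unit clause (~b31) forces b31 = 0.
Unit clause (b33) forces b33 = 1.
Unit clause (~b41) forces b41 = 0.
Unit clause (b43) forces b43 = 1.
Now (~b43) is unsatisfied and unit — conflict.
Undo b21 and try b21 = 0.
Unit clause (b23) forces b23 = 1.
Unit clause (~b13) forces b13 = 0.
Unit clause (~b33) forces b33 = 0.
Unit clause (b31) forces b31 = 1.
Unit clause (~b41) forces b41 = 0.
Unit clause (b43) forces b43 = 1.
Now (~b43) is unsatisfied and unit — conflict.
Either choice for b21 ends in contradiction.
Undo b12 and try b12 = 0.
Unit clause (b13) forces b13 = 1.
Unit clause (~b23) forces b23 = 0.
Unit clause (~b33) forces b33 = 0.
Unit clause (~b43) forces b43 = 0.
Suppose b21 = 1.
Unit clause (~b31) forces b31 = 0.
Unit clause (b32) forces b32 = 1.
Unit clause (~b41) forces b41 = 0.
Unit clause (b42) forces b42 = 1.
Now (~b42) is unsatisfied and unit — conflict.
Undo b21 and try b21 = 0.
Unit clause (b22) forces b22 = 1.
Unit clause (~b32) forces b32 = 0.
Unit clause (b31) forces b31 = 1.
Unit clause (~b41) forces b41 = 0.
Unit clause (b42) forces b42 = 1.
Now (~b42) is unsatisfied and unit — conflict.
Either choice for b21 ends in contradiction.
Either choice for b12 ends in contradiction.
Undo b11 and try b11 = 1.
Unit clause (~b21) forces b21 = 0.
Unit clause (~b31) forces b31 = 0.
Unit clause (~b41) forces b41 = 0.
Suppose b22 = 1.
Unit clause (~b12) forces b12 = 0.
Unit clause (~b32) forces b32 = 0.
Unit clause (b33) forces b33 = 1.
Unit clause (~b42) forces b42 = 0.
Unit clause (b43) forces b43 = 1.
Now (~b43) is unsatisfied and unit — conflict.
Undo b22 and try b22 = 0.
Unit clause (b23) forces b23 = 1.
Unit clause (~b13) forces b13 = 0.
Unit clause (~b33) forces b33 = 0.
Unit clause (b32) forces b32 = 1.
Unit clause (~b12) forces b12 = 0.
Unit clause (~b42) forces b42 = 0.
Unit clause (b43) forces b43 = 1.
Now (~b43) is unsatisfied and unit — conflict.
Either choice for b22 ends in contradiction.
Either choice for b11 ends in contradiction.

UNSATISFIABLE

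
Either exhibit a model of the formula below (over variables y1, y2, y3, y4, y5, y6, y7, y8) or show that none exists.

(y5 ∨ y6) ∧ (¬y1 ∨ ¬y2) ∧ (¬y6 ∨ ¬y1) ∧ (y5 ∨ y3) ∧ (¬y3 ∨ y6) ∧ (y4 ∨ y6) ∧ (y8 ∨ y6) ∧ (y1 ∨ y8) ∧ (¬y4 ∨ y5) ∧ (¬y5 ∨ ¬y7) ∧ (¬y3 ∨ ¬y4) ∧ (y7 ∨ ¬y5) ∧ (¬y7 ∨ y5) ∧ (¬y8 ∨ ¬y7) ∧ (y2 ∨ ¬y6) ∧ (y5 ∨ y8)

y1 ↦ False; y2 ↦ True; y3 ↦ True; y4 ↦ False; y5 ↦ False; y6 ↦ True; y7 ↦ False; y8 ↦ True

Case y5 = False:
(y6) alone gives y6 = True.
(¬y1) alone gives y1 = False.
(y3) alone gives y3 = True.
(y8) alone gives y8 = True.
(¬y4) alone gives y4 = False.
(¬y7) alone gives y7 = False.
(y2) alone gives y2 = True.
Every clause now holds.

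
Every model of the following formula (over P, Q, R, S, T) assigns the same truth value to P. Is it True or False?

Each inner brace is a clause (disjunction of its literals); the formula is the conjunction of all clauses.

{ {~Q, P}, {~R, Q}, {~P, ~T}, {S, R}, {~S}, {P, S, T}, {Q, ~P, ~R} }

Suppose P = 0.
Unit clause (~Q) forces Q = 0.
Unit clause (~R) forces R = 0.
Unit clause (S) forces S = 1.
That conflicts with the unit clause (~S).
So every satisfying assignment has P = True.

True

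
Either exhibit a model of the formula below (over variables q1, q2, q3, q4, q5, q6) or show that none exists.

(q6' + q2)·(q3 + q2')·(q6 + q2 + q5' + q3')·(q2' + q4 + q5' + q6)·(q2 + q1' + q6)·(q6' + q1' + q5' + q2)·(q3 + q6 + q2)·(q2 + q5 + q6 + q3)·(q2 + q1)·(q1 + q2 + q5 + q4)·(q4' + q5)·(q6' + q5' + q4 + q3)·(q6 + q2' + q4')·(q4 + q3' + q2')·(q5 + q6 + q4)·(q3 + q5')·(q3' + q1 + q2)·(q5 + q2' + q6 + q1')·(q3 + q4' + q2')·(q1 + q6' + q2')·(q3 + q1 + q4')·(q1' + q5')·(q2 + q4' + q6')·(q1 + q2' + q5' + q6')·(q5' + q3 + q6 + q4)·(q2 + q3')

Case q6 = 0:
Case q3 = 1:
From the singleton clause (q2), q2 = 1.
From the singleton clause (q4'), q4 = 0.
Now (q4) is unsatisfied and unit — conflict.
Backtrack on q3: now try q3 = 0.
From the singleton clause (q2'), q2 = 0.
Now (q2) is unsatisfied and unit — conflict.
Neither q3 = 1 nor q3 = 0 works.
Backtrack on q6: now try q6 = 1.
From the singleton clause (q2), q2 = 1.
From the singleton clause (q3), q3 = 1.
From the singleton clause (q4), q4 = 1.
From the singleton clause (q5), q5 = 1.
From the singleton clause (q1), q1 = 1.
Now (q1') is unsatisfied and unit — conflict.
Neither q6 = 1 nor q6 = 0 works.

UNSATISFIABLE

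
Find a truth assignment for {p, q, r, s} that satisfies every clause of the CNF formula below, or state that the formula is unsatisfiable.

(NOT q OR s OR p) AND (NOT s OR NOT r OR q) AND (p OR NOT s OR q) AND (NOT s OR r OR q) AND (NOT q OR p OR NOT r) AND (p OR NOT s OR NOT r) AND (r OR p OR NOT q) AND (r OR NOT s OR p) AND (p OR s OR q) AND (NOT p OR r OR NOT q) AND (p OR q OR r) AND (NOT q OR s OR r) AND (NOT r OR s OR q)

p ↦ true, q ↦ true, r ↦ true, s ↦ true

Try q = true.
Try s = true.
Try p = true.
From the singleton clause (r), r = true.
This assignment satisfies each clause.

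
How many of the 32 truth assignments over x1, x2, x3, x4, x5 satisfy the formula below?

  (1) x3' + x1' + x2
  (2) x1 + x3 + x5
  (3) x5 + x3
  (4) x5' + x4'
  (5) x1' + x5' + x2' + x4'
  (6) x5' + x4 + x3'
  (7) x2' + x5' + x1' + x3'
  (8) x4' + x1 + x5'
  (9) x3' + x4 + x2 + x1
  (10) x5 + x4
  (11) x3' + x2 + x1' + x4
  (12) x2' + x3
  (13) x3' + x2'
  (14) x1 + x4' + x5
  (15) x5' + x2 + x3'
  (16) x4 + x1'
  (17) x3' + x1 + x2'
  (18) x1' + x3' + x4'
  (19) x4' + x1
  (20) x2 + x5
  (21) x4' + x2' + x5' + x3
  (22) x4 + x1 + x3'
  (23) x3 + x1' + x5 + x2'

1

There are 2^5 = 32 truth assignments over (x1, x2, x3, x4, x5).
Split on x5. With x5 = 1, the clauses containing x5 are satisfied and x5' drops from the rest; 1 of the 2^4 = 16 assignments to the other variables satisfy what remains.
With x5 = 0, by the same count on the reduced clause set, 0 assignments work.
(One model: x1=F, x2=F, x3=F, x4=F, x5=T.)
Total: 1 + 0 = 1.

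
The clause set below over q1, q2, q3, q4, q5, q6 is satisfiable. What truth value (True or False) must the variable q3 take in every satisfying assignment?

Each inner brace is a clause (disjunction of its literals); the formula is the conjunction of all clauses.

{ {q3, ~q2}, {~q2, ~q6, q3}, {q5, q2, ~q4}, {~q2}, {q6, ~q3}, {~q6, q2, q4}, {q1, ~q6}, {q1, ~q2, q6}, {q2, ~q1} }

False

Suppose q3 = 1.
Unit clause (~q2) forces q2 = 0.
Unit clause (q6) forces q6 = 1.
Unit clause (q4) forces q4 = 1.
Unit clause (q5) forces q5 = 1.
Unit clause (q1) forces q1 = 1.
But (~q1) is also a unit clause — contradiction.
So every satisfying assignment has q3 = False.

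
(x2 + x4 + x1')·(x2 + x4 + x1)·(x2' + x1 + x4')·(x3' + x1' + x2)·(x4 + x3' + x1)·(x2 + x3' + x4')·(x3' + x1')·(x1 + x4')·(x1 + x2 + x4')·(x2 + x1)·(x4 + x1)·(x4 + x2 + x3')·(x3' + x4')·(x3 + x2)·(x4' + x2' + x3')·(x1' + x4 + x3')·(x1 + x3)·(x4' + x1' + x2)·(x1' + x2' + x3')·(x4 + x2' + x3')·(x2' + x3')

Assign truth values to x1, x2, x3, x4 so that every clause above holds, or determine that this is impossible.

x1 ↦ 1; x2 ↦ 1; x3 ↦ 0; x4 ↦ 0

Case x3 = 0:
(x2) alone gives x2 = 1.
(x1) alone gives x1 = 1.
All clauses hold; x4 can take either value.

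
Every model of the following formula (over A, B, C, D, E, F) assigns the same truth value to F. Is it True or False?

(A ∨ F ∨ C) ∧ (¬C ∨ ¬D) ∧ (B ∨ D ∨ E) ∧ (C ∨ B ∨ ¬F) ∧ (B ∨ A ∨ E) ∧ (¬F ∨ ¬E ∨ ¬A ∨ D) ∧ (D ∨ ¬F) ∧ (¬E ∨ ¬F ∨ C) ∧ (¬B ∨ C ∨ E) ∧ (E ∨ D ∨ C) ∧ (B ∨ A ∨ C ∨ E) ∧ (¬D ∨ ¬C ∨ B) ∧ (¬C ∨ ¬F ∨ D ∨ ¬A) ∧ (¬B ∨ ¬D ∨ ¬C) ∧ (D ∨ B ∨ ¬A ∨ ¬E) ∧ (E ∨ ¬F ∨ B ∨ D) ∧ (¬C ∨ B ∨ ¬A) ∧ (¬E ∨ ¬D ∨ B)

Suppose F = True.
From the singleton clause (D), D = True.
From the singleton clause (¬C), C = False.
From the singleton clause (B), B = True.
From the singleton clause (¬E), E = False.
That conflicts with the unit clause (E).
So every satisfying assignment has F = False.

False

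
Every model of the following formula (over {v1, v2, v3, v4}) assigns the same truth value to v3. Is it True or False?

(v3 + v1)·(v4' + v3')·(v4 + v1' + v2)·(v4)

Suppose v3 = 1.
The clause (v4') is unit, so v4 = 0.
Now (v4) is unsatisfied and unit — conflict.
So every satisfying assignment has v3 = False.

False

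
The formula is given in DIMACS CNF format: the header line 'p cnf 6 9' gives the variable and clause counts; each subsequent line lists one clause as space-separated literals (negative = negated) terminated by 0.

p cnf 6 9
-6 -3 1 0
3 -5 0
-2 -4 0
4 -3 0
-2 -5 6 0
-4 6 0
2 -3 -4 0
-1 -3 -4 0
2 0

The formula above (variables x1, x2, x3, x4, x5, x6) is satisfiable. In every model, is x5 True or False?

Suppose x5 = True.
The clause (x3) is unit, so x3 = True.
The clause (x4) is unit, so x4 = True.
The clause (¬x2) is unit, so x2 = False.
Now (x2) is unsatisfied and unit — conflict.
So every satisfying assignment has x5 = False.

False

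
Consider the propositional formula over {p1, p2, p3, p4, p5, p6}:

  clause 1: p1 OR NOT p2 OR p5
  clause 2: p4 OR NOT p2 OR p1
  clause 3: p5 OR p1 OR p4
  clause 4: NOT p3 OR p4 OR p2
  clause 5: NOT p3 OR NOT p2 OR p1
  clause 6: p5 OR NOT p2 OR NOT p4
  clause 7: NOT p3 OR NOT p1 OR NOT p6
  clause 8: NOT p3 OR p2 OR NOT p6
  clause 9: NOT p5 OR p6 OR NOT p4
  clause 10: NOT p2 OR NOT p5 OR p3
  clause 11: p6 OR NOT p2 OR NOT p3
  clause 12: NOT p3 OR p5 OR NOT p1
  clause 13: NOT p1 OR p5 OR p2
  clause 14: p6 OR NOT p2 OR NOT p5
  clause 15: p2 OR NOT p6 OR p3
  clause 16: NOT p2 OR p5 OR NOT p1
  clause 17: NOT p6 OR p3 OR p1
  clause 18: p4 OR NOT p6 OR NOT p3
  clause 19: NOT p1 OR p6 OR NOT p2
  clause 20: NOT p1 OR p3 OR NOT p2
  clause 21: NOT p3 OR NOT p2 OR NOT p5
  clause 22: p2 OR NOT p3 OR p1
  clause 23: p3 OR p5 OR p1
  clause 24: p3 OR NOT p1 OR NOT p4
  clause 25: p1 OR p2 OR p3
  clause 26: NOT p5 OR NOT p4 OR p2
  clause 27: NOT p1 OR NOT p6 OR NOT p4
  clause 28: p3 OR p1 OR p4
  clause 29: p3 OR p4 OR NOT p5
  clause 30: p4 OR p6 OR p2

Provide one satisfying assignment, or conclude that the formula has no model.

Case p1 = true:
Case p3 = false:
From the singleton clause (NOT p2), p2 = false.
From the singleton clause (p5), p5 = true.
From the singleton clause (NOT p6), p6 = false.
From the singleton clause (NOT p4), p4 = false.
That conflicts with the unit clause (p4).
Backtrack on p3: now try p3 = true.
From the singleton clause (NOT p6), p6 = false.
From the singleton clause (NOT p2), p2 = false.
From the singleton clause (p4), p4 = true.
From the singleton clause (NOT p5), p5 = false.
That conflicts with the unit clause (p5).
Both values of p3 lead to a conflict.
Backtrack on p1: now try p1 = false.
Case p2 = false:
From the singleton clause (NOT p3), p3 = false.
That conflicts with the unit clause (p3).
Backtrack on p2: now try p2 = true.
From the singleton clause (p5), p5 = true.
From the singleton clause (p4), p4 = true.
From the singleton clause (NOT p3), p3 = false.
That conflicts with the unit clause (p3).
Both values of p2 lead to a conflict.
Both values of p1 lead to a conflict.

UNSATISFIABLE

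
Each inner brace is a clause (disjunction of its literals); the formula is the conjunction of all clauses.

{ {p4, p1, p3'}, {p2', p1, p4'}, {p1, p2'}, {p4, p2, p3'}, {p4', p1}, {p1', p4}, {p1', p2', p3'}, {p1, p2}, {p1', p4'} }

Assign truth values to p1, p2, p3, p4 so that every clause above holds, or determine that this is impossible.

Branch on p1: set p1 = 1.
The clause (p4) is unit, so p4 = 1.
Now (p4') is unsatisfied and unit — conflict.
Backtrack on p1: now try p1 = 0.
The clause (p2') is unit, so p2 = 0.
Now (p2) is unsatisfied and unit — conflict.
Both values of p1 lead to a conflict.

UNSATISFIABLE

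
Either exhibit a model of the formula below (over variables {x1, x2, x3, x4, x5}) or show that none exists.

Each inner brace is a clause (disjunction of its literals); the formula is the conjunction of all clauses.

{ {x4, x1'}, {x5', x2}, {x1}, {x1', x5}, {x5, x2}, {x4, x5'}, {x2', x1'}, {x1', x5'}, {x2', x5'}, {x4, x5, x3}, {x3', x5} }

The clause (x1) is unit, so x1 = 1.
The clause (x4) is unit, so x4 = 1.
The clause (x5) is unit, so x5 = 1.
That conflicts with the unit clause (x5').

UNSATISFIABLE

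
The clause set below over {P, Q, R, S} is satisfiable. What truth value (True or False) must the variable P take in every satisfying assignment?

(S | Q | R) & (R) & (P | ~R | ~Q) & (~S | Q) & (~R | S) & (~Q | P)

True

Suppose P = 0.
(R) alone gives R = 1.
(~Q) alone gives Q = 0.
(~S) alone gives S = 0.
That conflicts with the unit clause (S).
So every satisfying assignment has P = True.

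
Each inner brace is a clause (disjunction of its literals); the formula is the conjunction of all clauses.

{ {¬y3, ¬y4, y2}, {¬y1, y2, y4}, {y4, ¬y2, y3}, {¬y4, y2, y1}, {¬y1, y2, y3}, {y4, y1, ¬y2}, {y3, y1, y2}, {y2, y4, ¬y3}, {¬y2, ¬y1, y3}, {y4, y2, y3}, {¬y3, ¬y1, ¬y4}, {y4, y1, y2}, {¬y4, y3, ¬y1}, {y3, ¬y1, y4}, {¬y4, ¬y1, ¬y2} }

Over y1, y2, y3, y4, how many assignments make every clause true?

There are 2^4 = 16 truth assignments over (y1, y2, y3, y4).
Split on y2. With y2 = True, the clauses containing y2 are satisfied and ¬y2 drops from the rest; 3 of the 2^3 = 8 assignments to the other variables satisfy what remains.
With y2 = False, by the same count on the reduced clause set, 0 assignments work.
Total: 3 + 0 = 3.

3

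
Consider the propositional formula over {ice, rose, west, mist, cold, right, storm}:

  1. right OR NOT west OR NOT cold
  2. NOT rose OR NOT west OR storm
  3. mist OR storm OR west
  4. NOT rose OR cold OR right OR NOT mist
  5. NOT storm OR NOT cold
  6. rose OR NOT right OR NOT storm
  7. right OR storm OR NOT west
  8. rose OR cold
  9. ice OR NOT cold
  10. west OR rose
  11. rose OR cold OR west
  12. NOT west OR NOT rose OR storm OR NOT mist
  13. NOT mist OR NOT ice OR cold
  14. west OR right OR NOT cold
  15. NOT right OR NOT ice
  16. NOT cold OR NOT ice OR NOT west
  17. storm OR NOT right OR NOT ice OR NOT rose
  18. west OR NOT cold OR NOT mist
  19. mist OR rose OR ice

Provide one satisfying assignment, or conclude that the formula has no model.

Suppose storm = true.
Unit clause (NOT cold) forces cold = false.
Unit clause (rose) forces rose = true.
Suppose right = true.
Unit clause (NOT ice) forces ice = false.
No clause remains; west, mist are free.

ice ↦ false, rose ↦ true, west ↦ true, mist ↦ true, cold ↦ false, right ↦ true, storm ↦ true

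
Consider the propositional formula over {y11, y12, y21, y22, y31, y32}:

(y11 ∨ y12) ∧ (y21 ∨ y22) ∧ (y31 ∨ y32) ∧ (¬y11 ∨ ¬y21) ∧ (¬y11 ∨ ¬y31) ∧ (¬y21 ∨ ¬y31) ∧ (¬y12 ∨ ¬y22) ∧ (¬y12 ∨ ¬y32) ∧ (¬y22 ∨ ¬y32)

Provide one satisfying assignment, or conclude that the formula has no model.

UNSATISFIABLE

Suppose y11 = True.
(¬y21) alone gives y21 = False.
(y22) alone gives y22 = True.
(¬y31) alone gives y31 = False.
(y32) alone gives y32 = True.
That conflicts with the unit clause (¬y32).
Undo y11 and try y11 = False.
(y12) alone gives y12 = True.
(¬y22) alone gives y22 = False.
(y21) alone gives y21 = True.
(¬y31) alone gives y31 = False.
(y32) alone gives y32 = True.
That conflicts with the unit clause (¬y32).
Neither y11 = True nor y11 = False works.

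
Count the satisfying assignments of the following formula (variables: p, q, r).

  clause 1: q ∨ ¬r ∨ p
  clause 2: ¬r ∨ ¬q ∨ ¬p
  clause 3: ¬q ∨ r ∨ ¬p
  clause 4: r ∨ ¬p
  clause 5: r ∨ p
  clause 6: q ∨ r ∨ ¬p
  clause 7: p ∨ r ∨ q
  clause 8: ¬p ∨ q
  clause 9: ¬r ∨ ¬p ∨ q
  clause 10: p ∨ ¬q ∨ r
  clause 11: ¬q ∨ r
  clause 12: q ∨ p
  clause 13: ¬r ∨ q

There are 2^3 = 8 truth assignments over (p, q, r).
Check each against the 13 clauses (columns in the order p, q, r):
  F F F  ✗ fails (r ∨ p)
  F F T  ✗ fails (q ∨ ¬r ∨ p)
  F T F  ✗ fails (r ∨ p)
  F T T  ✓ satisfies all
  T F F  ✗ fails (r ∨ ¬p)
  T F T  ✗ fails (¬p ∨ q)
  T T F  ✗ fails (¬q ∨ r ∨ ¬p)
  T T T  ✗ fails (¬r ∨ ¬q ∨ ¬p)
1 of the 8 rows is a model.

1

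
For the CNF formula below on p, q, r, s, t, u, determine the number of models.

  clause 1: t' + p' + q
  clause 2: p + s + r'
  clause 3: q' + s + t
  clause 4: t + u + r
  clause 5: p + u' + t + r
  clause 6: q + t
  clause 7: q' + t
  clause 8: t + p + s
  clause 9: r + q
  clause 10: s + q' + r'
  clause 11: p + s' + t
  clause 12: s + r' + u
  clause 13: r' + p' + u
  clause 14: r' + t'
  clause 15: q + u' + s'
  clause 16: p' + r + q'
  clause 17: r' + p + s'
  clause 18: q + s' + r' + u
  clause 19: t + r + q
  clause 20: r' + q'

4

There are 2^6 = 64 truth assignments over (p, q, r, s, t, u).
Split on s. With s = 1, the clauses containing s are satisfied and s' drops from the rest; 2 of the 2^5 = 32 assignments to the other variables satisfy what remains.
With s = 0, by the same count on the reduced clause set, 2 assignments work.
(One model: p=F, q=T, r=F, s=F, t=T, u=F.)
Total: 2 + 2 = 4.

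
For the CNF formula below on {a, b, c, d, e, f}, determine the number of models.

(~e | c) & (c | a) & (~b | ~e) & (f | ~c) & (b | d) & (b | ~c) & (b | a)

There are 2^6 = 64 truth assignments over (a, b, c, d, e, f).
Split on d. With d = 1, the clauses containing d are satisfied and ~d drops from the rest; 6 of the 2^5 = 32 assignments to the other variables satisfy what remains.
With d = 0, by the same count on the reduced clause set, 4 assignments work.
Total: 6 + 4 = 10.

10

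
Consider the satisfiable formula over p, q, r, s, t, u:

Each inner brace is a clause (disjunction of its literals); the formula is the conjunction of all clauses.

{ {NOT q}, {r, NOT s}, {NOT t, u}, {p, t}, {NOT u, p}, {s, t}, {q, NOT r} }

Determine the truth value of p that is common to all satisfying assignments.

True

Suppose p = false.
From the singleton clause (NOT q), q = false.
From the singleton clause (t), t = true.
From the singleton clause (u), u = true.
That conflicts with the unit clause (NOT u).
So every satisfying assignment has p = True.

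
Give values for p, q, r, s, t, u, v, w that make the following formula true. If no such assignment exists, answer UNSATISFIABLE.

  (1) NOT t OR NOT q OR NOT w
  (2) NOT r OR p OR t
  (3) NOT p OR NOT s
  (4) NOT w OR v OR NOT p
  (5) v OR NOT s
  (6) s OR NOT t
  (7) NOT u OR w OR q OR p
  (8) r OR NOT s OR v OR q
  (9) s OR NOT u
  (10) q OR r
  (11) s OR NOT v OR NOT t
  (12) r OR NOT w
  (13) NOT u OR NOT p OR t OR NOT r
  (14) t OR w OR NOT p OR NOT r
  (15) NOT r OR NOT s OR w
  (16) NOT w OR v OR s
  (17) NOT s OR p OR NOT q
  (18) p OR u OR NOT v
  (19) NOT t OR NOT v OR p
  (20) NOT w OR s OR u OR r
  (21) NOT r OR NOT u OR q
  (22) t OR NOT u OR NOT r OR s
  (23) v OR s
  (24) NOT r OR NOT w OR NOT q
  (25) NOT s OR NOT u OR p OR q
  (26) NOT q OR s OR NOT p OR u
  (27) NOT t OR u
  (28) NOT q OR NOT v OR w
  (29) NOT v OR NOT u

p: true; q: false; r: true; s: false; t: false; u: false; v: true; w: true

Case p = true:
Unit clause (NOT s) forces s = false.
Unit clause (NOT t) forces t = false.
Unit clause (NOT u) forces u = false.
Unit clause (v) forces v = true.
Unit clause (NOT q) forces q = false.
Unit clause (r) forces r = true.
Unit clause (w) forces w = true.
Every clause now holds.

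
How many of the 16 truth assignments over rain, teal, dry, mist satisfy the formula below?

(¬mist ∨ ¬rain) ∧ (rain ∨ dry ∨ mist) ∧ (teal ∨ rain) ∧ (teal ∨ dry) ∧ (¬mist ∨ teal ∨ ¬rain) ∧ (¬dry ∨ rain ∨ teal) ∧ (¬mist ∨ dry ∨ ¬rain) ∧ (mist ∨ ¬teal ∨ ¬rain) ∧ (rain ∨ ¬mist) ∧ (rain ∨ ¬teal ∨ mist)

1

There are 2^4 = 16 truth assignments over (rain, teal, dry, mist).
Split on dry. With dry = True, the clauses containing dry are satisfied and ¬dry drops from the rest; 1 of the 2^3 = 8 assignments to the other variables satisfy what remains.
With dry = False, by the same count on the reduced clause set, 0 assignments work.
Total: 1 + 0 = 1.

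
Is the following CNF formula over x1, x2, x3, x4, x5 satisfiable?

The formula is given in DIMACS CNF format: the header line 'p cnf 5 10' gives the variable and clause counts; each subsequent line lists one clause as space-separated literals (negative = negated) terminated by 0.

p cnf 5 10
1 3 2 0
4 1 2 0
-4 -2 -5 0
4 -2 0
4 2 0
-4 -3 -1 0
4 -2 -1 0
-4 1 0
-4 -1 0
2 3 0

No

Branch on x4: set x4 = True.
The clause (x1) is unit, so x1 = True.
That conflicts with the unit clause (¬x1).
Backtrack on x4: now try x4 = False.
The clause (¬x2) is unit, so x2 = False.
That conflicts with the unit clause (x2).
Neither x4 = True nor x4 = False works.
No assignment satisfies every clause.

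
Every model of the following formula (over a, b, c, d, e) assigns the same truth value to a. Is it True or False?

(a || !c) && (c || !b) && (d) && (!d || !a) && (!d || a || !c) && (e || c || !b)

Suppose a = true.
From the singleton clause (d), d = true.
That conflicts with the unit clause (!d).
So every satisfying assignment has a = False.

False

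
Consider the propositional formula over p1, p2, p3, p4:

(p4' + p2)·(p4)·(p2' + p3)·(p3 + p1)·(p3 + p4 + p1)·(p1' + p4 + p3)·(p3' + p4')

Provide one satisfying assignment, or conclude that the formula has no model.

UNSATISFIABLE

(p4) alone gives p4 = 1.
(p2) alone gives p2 = 1.
(p3) alone gives p3 = 1.
Now (p3') is unsatisfied and unit — conflict.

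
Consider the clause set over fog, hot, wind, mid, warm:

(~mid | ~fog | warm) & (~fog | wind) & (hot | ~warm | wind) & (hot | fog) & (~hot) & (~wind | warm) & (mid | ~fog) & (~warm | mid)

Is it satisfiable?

Unit clause (~hot) forces hot = 0.
Unit clause (fog) forces fog = 1.
Unit clause (wind) forces wind = 1.
Unit clause (warm) forces warm = 1.
Unit clause (mid) forces mid = 1.
All clauses are satisfied.
A satisfying assignment: fog: 1; hot: 0; wind: 1; mid: 1; warm: 1.

Satisfiable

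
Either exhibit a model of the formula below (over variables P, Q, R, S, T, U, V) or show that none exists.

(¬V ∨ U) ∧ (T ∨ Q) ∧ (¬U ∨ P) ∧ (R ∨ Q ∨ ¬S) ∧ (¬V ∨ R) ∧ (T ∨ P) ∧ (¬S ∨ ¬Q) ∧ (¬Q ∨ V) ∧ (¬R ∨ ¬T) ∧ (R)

P=True; Q=True; R=True; S=False; T=False; U=True; V=True

From the singleton clause (R), R = True.
From the singleton clause (¬T), T = False.
From the singleton clause (Q), Q = True.
From the singleton clause (P), P = True.
From the singleton clause (¬S), S = False.
From the singleton clause (V), V = True.
From the singleton clause (U), U = True.
This assignment satisfies each clause.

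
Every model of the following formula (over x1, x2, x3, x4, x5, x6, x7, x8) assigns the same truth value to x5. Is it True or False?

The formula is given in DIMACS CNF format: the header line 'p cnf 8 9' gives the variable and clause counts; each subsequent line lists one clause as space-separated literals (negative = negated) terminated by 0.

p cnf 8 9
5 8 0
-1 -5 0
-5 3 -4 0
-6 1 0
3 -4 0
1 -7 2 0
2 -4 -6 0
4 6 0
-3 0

Suppose x5 = True.
The clause (¬x1) is unit, so x1 = False.
The clause (¬x6) is unit, so x6 = False.
The clause (x4) is unit, so x4 = True.
The clause (x3) is unit, so x3 = True.
Now (¬x3) is unsatisfied and unit — conflict.
So every satisfying assignment has x5 = False.

False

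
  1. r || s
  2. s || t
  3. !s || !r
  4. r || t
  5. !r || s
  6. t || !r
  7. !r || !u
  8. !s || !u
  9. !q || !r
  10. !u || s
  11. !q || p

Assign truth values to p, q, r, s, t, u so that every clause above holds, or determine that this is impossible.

p ↦ false; q ↦ false; r ↦ false; s ↦ true; t ↦ true; u ↦ false

Suppose r = false.
From the singleton clause (s), s = true.
From the singleton clause (t), t = true.
From the singleton clause (!u), u = false.
Suppose q = false.
All clauses hold; p can take either value.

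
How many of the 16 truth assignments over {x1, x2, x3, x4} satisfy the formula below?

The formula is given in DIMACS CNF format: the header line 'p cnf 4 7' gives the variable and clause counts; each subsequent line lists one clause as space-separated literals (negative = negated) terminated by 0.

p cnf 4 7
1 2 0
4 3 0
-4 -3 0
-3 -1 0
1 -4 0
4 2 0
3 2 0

2

There are 2^4 = 16 truth assignments over (x1, x2, x3, x4).
Check each against the 7 clauses (columns in the order x1, x2, x3, x4):
  F F F F  ✗ fails (x1 ∨ x2)
  F F F T  ✗ fails (x1 ∨ x2)
  F F T F  ✗ fails (x1 ∨ x2)
  F F T T  ✗ fails (x1 ∨ x2)
  F T F F  ✗ fails (x4 ∨ x3)
  F T F T  ✗ fails (x1 ∨ ¬x4)
  F T T F  ✓ satisfies all
  F T T T  ✗ fails (¬x4 ∨ ¬x3)
  T F F F  ✗ fails (x4 ∨ x3)
  T F F T  ✗ fails (x3 ∨ x2)
  T F T F  ✗ fails (¬x3 ∨ ¬x1)
  T F T T  ✗ fails (¬x4 ∨ ¬x3)
  T T F F  ✗ fails (x4 ∨ x3)
  T T F T  ✓ satisfies all
  T T T F  ✗ fails (¬x3 ∨ ¬x1)
  T T T T  ✗ fails (¬x4 ∨ ¬x3)
2 of the 16 rows are models.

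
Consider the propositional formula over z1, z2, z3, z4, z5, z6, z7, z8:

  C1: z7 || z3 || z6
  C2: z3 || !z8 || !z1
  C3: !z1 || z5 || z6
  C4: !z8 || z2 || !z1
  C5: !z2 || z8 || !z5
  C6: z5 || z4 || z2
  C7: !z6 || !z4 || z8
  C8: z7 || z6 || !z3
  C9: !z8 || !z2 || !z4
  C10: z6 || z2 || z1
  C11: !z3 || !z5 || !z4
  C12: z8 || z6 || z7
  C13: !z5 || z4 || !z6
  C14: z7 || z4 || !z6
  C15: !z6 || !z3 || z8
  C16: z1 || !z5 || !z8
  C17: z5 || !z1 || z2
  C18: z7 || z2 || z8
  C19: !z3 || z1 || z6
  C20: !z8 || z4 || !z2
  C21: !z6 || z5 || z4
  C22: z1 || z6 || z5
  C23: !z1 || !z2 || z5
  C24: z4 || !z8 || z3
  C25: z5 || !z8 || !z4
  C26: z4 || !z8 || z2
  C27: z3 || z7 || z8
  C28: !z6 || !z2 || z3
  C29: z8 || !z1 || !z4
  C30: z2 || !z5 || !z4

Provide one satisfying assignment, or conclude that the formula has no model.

Suppose z7 = true.
Suppose z3 = true.
Suppose z5 = true.
From the singleton clause (!z4), z4 = false.
From the singleton clause (!z6), z6 = false.
From the singleton clause (z1), z1 = true.
Suppose z8 = false.
From the singleton clause (!z2), z2 = false.
All clauses are satisfied.

z1=true,  z2=false,  z3=true,  z4=false,  z5=true,  z6=false,  z7=true,  z8=false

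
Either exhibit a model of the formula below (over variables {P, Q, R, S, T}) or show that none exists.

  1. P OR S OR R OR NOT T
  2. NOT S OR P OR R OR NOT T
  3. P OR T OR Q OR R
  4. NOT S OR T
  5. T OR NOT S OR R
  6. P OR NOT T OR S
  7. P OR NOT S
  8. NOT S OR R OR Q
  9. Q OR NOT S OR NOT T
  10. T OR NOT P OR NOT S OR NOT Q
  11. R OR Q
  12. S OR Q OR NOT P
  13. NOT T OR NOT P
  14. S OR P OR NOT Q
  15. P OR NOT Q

P=true; Q=true; R=true; S=false; T=false

Case S = false:
Case P = true:
(Q) alone gives Q = true.
(NOT T) alone gives T = false.
All clauses hold; R can take either value.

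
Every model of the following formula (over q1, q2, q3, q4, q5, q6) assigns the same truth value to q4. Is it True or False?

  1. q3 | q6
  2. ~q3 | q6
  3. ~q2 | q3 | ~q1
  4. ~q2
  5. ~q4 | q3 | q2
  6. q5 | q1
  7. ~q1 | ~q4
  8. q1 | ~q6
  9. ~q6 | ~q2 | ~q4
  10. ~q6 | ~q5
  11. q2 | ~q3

False

Suppose q4 = 1.
(~q2) alone gives q2 = 0.
(q3) alone gives q3 = 1.
That conflicts with the unit clause (~q3).
So every satisfying assignment has q4 = False.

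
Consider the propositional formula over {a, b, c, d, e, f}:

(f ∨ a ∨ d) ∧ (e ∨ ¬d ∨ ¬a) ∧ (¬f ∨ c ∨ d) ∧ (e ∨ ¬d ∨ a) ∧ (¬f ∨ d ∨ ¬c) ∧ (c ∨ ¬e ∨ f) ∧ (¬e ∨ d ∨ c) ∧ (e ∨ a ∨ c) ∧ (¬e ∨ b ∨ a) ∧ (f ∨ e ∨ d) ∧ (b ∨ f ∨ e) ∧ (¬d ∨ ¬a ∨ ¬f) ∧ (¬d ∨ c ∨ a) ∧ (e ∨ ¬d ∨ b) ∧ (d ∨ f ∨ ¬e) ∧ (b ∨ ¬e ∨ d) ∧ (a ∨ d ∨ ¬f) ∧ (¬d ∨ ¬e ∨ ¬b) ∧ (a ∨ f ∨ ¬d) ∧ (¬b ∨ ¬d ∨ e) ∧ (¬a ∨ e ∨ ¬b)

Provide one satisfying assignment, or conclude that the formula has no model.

Case f = False:
Case a = True:
Case e = True:
The clause (c) is unit, so c = True.
The clause (d) is unit, so d = True.
The clause (¬b) is unit, so b = False.
Every clause now holds.

a ↦ True, b ↦ False, c ↦ True, d ↦ True, e ↦ True, f ↦ False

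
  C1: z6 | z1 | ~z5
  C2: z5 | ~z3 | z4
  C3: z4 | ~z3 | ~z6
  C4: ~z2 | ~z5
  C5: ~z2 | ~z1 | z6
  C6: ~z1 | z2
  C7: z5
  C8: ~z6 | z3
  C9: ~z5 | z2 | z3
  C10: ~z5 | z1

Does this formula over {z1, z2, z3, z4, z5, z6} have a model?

Unit clause (z5) forces z5 = 1.
Unit clause (~z2) forces z2 = 0.
Unit clause (~z1) forces z1 = 0.
Now (z1) is unsatisfied and unit — conflict.
No assignment satisfies every clause.

No, unsatisfiable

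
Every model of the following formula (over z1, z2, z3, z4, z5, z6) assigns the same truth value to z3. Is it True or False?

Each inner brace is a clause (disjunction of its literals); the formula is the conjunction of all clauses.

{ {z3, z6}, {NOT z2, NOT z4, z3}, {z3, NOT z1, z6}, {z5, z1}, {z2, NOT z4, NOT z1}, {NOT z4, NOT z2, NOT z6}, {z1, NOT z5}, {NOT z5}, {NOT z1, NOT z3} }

Suppose z3 = true.
The clause (NOT z5) is unit, so z5 = false.
The clause (z1) is unit, so z1 = true.
Now (NOT z1) is unsatisfied and unit — conflict.
So every satisfying assignment has z3 = False.

False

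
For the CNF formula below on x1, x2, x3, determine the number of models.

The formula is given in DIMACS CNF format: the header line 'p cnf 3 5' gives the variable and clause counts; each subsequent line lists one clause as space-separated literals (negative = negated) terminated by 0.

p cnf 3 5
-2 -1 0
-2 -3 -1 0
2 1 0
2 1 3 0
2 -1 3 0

3

There are 2^3 = 8 truth assignments over (x1, x2, x3).
Check each against the 5 clauses (columns in the order x1, x2, x3):
  F F F  ✗ fails (x2 ∨ x1)
  F F T  ✗ fails (x2 ∨ x1)
  F T F  ✓ satisfies all
  F T T  ✓ satisfies all
  T F F  ✗ fails (x2 ∨ ¬x1 ∨ x3)
  T F T  ✓ satisfies all
  T T F  ✗ fails (¬x2 ∨ ¬x1)
  T T T  ✗ fails (¬x2 ∨ ¬x1)
3 of the 8 rows are models.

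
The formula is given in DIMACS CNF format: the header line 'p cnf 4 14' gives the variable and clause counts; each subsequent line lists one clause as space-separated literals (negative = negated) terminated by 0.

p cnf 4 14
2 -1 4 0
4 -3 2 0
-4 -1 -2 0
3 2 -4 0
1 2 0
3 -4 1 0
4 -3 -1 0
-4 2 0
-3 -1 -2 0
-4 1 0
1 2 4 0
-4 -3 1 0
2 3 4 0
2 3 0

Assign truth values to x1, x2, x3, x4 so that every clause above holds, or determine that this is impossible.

x1: True, x2: True, x3: False, x4: False

Suppose x1 = True.
Suppose x2 = True.
(¬x4) alone gives x4 = False.
(¬x3) alone gives x3 = False.
Every clause now holds.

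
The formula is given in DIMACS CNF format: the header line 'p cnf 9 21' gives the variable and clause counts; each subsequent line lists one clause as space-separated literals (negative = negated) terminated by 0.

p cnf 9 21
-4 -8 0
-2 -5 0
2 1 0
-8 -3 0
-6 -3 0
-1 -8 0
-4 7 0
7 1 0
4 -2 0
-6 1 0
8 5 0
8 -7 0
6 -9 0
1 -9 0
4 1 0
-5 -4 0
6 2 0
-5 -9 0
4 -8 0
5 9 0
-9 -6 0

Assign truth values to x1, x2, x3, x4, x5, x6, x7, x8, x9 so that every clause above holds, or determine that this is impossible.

Case x4 = False:
From the singleton clause (¬x2), x2 = False.
From the singleton clause (x1), x1 = True.
From the singleton clause (¬x8), x8 = False.
From the singleton clause (x5), x5 = True.
From the singleton clause (¬x7), x7 = False.
From the singleton clause (x6), x6 = True.
From the singleton clause (¬x3), x3 = False.
From the singleton clause (¬x9), x9 = False.
All clauses are satisfied.

x1: True; x2: False; x3: False; x4: False; x5: True; x6: True; x7: False; x8: False; x9: False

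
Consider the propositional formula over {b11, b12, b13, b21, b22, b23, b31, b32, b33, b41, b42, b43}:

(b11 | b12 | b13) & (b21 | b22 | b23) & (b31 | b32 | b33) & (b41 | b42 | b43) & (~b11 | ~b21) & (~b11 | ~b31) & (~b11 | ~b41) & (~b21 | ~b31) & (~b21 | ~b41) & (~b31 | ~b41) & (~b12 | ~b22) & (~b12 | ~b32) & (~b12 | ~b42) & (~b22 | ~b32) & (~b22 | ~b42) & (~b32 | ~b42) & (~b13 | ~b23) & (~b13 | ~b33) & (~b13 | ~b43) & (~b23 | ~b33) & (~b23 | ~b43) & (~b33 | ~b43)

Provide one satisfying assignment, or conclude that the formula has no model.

Branch on b11: set b11 = 0.
Branch on b12: set b12 = 1.
(~b22) alone gives b22 = 0.
(~b32) alone gives b32 = 0.
(~b42) alone gives b42 = 0.
Branch on b21: set b21 = 1.
(~b31) alone gives b31 = 0.
(b33) alone gives b33 = 1.
(~b41) alone gives b41 = 0.
(b43) alone gives b43 = 1.
Now (~b43) is unsatisfied and unit — conflict.
So b21 must be the other value — set b21 = 0.
(b23) alone gives b23 = 1.
(~b13) alone gives b13 = 0.
(~b33) alone gives b33 = 0.
(b31) alone gives b31 = 1.
(~b41) alone gives b41 = 0.
(b43) alone gives b43 = 1.
Now (~b43) is unsatisfied and unit — conflict.
Neither b21 = 1 nor b21 = 0 works.
So b12 must be the other value — set b12 = 0.
(b13) alone gives b13 = 1.
(~b23) alone gives b23 = 0.
(~b33) alone gives b33 = 0.
(~b43) alone gives b43 = 0.
Branch on b21: set b21 = 1.
(~b31) alone gives b31 = 0.
(b32) alone gives b32 = 1.
(~b41) alone gives b41 = 0.
(b42) alone gives b42 = 1.
Now (~b42) is unsatisfied and unit — conflict.
So b21 must be the other value — set b21 = 0.
(b22) alone gives b22 = 1.
(~b32) alone gives b32 = 0.
(b31) alone gives b31 = 1.
(~b41) alone gives b41 = 0.
(b42) alone gives b42 = 1.
Now (~b42) is unsatisfied and unit — conflict.
Neither b21 = 1 nor b21 = 0 works.
Neither b12 = 1 nor b12 = 0 works.
So b11 must be the other value — set b11 = 1.
(~b21) alone gives b21 = 0.
(~b31) alone gives b31 = 0.
(~b41) alone gives b41 = 0.
Branch on b22: set b22 = 1.
(~b12) alone gives b12 = 0.
(~b32) alone gives b32 = 0.
(b33) alone gives b33 = 1.
(~b42) alone gives b42 = 0.
(b43) alone gives b43 = 1.
Now (~b43) is unsatisfied and unit — conflict.
So b22 must be the other value — set b22 = 0.
(b23) alone gives b23 = 1.
(~b13) alone gives b13 = 0.
(~b33) alone gives b33 = 0.
(b32) alone gives b32 = 1.
(~b12) alone gives b12 = 0.
(~b42) alone gives b42 = 0.
(b43) alone gives b43 = 1.
Now (~b43) is unsatisfied and unit — conflict.
Neither b22 = 1 nor b22 = 0 works.
Neither b11 = 1 nor b11 = 0 works.

UNSATISFIABLE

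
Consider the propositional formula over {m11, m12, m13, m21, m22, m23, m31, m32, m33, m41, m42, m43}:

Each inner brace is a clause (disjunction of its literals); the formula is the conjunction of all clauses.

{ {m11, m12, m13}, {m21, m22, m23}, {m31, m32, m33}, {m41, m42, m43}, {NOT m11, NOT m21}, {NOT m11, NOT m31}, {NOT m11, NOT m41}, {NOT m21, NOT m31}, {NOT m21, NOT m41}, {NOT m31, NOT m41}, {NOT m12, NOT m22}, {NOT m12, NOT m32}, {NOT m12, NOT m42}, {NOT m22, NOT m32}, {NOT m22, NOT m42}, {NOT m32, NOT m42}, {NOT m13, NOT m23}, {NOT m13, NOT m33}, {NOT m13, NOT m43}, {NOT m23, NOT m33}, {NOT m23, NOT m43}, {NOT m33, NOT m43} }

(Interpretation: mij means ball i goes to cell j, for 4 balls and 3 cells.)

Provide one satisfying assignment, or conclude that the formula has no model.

UNSATISFIABLE

Branch on m11: set m11 = false.
Branch on m12: set m12 = true.
From the singleton clause (NOT m22), m22 = false.
From the singleton clause (NOT m32), m32 = false.
From the singleton clause (NOT m42), m42 = false.
Branch on m21: set m21 = true.
From the singleton clause (NOT m31), m31 = false.
From the singleton clause (m33), m33 = true.
From the singleton clause (NOT m41), m41 = false.
From the singleton clause (m43), m43 = true.
Now (NOT m43) is unsatisfied and unit — conflict.
That branch fails; take m21 = false instead.
From the singleton clause (m23), m23 = true.
From the singleton clause (NOT m13), m13 = false.
From the singleton clause (NOT m33), m33 = false.
From the singleton clause (m31), m31 = true.
From the singleton clause (NOT m41), m41 = false.
From the singleton clause (m43), m43 = true.
Now (NOT m43) is unsatisfied and unit — conflict.
Neither m21 = true nor m21 = false works.
That branch fails; take m12 = false instead.
From the singleton clause (m13), m13 = true.
From the singleton clause (NOT m23), m23 = false.
From the singleton clause (NOT m33), m33 = false.
From the singleton clause (NOT m43), m43 = false.
Branch on m21: set m21 = true.
From the singleton clause (NOT m31), m31 = false.
From the singleton clause (m32), m32 = true.
From the singleton clause (NOT m41), m41 = false.
From the singleton clause (m42), m42 = true.
Now (NOT m42) is unsatisfied and unit — conflict.
That branch fails; take m21 = false instead.
From the singleton clause (m22), m22 = true.
From the singleton clause (NOT m32), m32 = false.
From the singleton clause (m31), m31 = true.
From the singleton clause (NOT m41), m41 = false.
From the singleton clause (m42), m42 = true.
Now (NOT m42) is unsatisfied and unit — conflict.
Neither m21 = true nor m21 = false works.
Neither m12 = true nor m12 = false works.
That branch fails; take m11 = true instead.
From the singleton clause (NOT m21), m21 = false.
From the singleton clause (NOT m31), m31 = false.
From the singleton clause (NOT m41), m41 = false.
Branch on m22: set m22 = true.
From the singleton clause (NOT m12), m12 = false.
From the singleton clause (NOT m32), m32 = false.
From the singleton clause (m33), m33 = true.
From the singleton clause (NOT m42), m42 = false.
From the singleton clause (m43), m43 = true.
Now (NOT m43) is unsatisfied and unit — conflict.
That branch fails; take m22 = false instead.
From the singleton clause (m23), m23 = true.
From the singleton clause (NOT m13), m13 = false.
From the singleton clause (NOT m33), m33 = false.
From the singleton clause (m32), m32 = true.
From the singleton clause (NOT m12), m12 = false.
From the singleton clause (NOT m42), m42 = false.
From the singleton clause (m43), m43 = true.
Now (NOT m43) is unsatisfied and unit — conflict.
Neither m22 = true nor m22 = false works.
Neither m11 = true nor m11 = false works.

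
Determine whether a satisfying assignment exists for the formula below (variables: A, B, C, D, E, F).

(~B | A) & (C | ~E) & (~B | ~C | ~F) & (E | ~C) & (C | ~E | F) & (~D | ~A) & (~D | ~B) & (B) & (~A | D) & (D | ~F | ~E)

The clause (B) is unit, so B = 1.
The clause (A) is unit, so A = 1.
The clause (~D) is unit, so D = 0.
Now (D) is unsatisfied and unit — conflict.
No assignment satisfies every clause.

Unsatisfiable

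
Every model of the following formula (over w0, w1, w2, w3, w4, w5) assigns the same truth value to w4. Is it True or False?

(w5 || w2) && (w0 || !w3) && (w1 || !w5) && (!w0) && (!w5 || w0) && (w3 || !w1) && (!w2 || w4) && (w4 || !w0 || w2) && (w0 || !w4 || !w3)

Suppose w4 = false.
Unit clause (!w0) forces w0 = false.
Unit clause (!w3) forces w3 = false.
Unit clause (!w5) forces w5 = false.
Unit clause (w2) forces w2 = true.
That conflicts with the unit clause (!w2).
So every satisfying assignment has w4 = True.

True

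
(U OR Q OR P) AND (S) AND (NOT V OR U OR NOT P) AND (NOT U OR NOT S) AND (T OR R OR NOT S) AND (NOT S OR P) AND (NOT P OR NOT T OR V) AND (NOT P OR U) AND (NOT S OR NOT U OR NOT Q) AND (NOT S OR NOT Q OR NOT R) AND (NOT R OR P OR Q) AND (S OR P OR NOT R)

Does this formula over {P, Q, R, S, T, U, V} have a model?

Unsatisfiable

From the singleton clause (S), S = true.
From the singleton clause (NOT U), U = false.
From the singleton clause (P), P = true.
That conflicts with the unit clause (NOT P).
No assignment satisfies every clause.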